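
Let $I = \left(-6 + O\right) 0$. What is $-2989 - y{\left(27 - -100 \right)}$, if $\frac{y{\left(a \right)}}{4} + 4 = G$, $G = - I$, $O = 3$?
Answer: $-2973$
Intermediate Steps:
$I = 0$ ($I = \left(-6 + 3\right) 0 = \left(-3\right) 0 = 0$)
$G = 0$ ($G = \left(-1\right) 0 = 0$)
$y{\left(a \right)} = -16$ ($y{\left(a \right)} = -16 + 4 \cdot 0 = -16 + 0 = -16$)
$-2989 - y{\left(27 - -100 \right)} = -2989 - -16 = -2989 + 16 = -2973$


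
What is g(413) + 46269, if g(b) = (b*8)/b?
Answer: 46277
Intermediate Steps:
g(b) = 8 (g(b) = (8*b)/b = 8)
g(413) + 46269 = 8 + 46269 = 46277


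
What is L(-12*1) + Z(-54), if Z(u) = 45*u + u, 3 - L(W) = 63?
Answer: -2544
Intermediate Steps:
L(W) = -60 (L(W) = 3 - 1*63 = 3 - 63 = -60)
Z(u) = 46*u
L(-12*1) + Z(-54) = -60 + 46*(-54) = -60 - 2484 = -2544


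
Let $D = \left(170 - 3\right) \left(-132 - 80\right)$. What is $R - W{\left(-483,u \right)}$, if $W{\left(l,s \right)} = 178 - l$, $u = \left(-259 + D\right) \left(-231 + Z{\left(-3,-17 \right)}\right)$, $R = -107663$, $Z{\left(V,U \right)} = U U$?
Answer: $-108324$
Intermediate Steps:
$Z{\left(V,U \right)} = U^{2}$
$D = -35404$ ($D = 167 \left(-212\right) = -35404$)
$u = -2068454$ ($u = \left(-259 - 35404\right) \left(-231 + \left(-17\right)^{2}\right) = - 35663 \left(-231 + 289\right) = \left(-35663\right) 58 = -2068454$)
$R - W{\left(-483,u \right)} = -107663 - \left(178 - -483\right) = -107663 - \left(178 + 483\right) = -107663 - 661 = -108324$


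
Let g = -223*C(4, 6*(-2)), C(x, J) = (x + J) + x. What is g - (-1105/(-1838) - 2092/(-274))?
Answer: 222537019/251806 ≈ 883.76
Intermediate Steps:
C(x, J) = J + 2*x (C(x, J) = (J + x) + x = J + 2*x)
g = 892 (g = -223*(6*(-2) + 2*4) = -223*(-12 + 8) = -223*(-4) = 892)
g - (-1105/(-1838) - 2092/(-274)) = 892 - (-1105/(-1838) - 2092/(-274)) = 892 - (-1105*(-1/1838) - 2092*(-1/274)) = 892 - (1105/1838 + 1046/137) = 892 - 1*2073933/251806 = 892 - 2073933/251806 = 222537019/251806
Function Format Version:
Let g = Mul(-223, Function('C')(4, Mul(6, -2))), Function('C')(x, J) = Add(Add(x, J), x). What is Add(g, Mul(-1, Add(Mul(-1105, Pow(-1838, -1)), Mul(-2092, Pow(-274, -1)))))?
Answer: Rational(222537019, 251806) ≈ 883.76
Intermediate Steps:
Function('C')(x, J) = Add(J, Mul(2, x)) (Function('C')(x, J) = Add(Add(J, x), x) = Add(J, Mul(2, x)))
g = 892 (g = Mul(-223, Add(Mul(6, -2), Mul(2, 4))) = Mul(-223, Add(-12, 8)) = Mul(-223, -4) = 892)
Add(g, Mul(-1, Add(Mul(-1105, Pow(-1838, -1)), Mul(-2092, Pow(-274, -1))))) = Add(892, Mul(-1, Add(Mul(-1105, Pow(-1838, -1)), Mul(-2092, Pow(-274, -1))))) = Add(892, Mul(-1, Add(Mul(-1105, Rational(-1, 1838)), Mul(-2092, Rational(-1, 274))))) = Add(892, Mul(-1, Add(Rational(1105, 1838), Rational(1046, 137)))) = Add(892, Mul(-1, Rational(2073933, 251806))) = Add(892, Rational(-2073933, 251806)) = Rational(222537019, 251806)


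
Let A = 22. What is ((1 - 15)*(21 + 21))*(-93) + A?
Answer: 54706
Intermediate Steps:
((1 - 15)*(21 + 21))*(-93) + A = ((1 - 15)*(21 + 21))*(-93) + 22 = -14*42*(-93) + 22 = -588*(-93) + 22 = 54684 + 22 = 54706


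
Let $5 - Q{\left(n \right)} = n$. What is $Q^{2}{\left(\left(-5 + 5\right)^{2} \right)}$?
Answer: $25$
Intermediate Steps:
$Q{\left(n \right)} = 5 - n$
$Q^{2}{\left(\left(-5 + 5\right)^{2} \right)} = \left(5 - \left(-5 + 5\right)^{2}\right)^{2} = \left(5 - 0^{2}\right)^{2} = \left(5 - 0\right)^{2} = \left(5 + 0\right)^{2} = 5^{2} = 25$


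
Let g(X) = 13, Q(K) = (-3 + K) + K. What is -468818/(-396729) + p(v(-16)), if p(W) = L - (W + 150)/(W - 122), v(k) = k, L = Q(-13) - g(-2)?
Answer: -363597119/9124767 ≈ -39.847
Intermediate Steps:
Q(K) = -3 + 2*K
L = -42 (L = (-3 + 2*(-13)) - 1*13 = (-3 - 26) - 13 = -29 - 13 = -42)
p(W) = -42 - (150 + W)/(-122 + W) (p(W) = -42 - (W + 150)/(W - 122) = -42 - (150 + W)/(-122 + W))
-468818/(-396729) + p(v(-16)) = -468818/(-396729) + (4974 - 43*(-16))/(-122 - 16) = -468818*(-1/396729) + (4974 + 688)/(-138) = 468818/396729 - 1/138*5662 = 468818/396729 - 2831/69 = -363597119/9124767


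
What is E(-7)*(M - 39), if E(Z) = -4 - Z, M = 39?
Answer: 0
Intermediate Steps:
E(-7)*(M - 39) = (-4 - 1*(-7))*(39 - 39) = (-4 + 7)*0 = 3*0 = 0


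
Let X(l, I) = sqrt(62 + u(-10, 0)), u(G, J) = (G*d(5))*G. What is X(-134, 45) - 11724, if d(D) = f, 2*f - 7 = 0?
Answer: -11724 + 2*sqrt(103) ≈ -11704.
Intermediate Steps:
f = 7/2 (f = 7/2 + (1/2)*0 = 7/2 + 0 = 7/2 ≈ 3.5000)
d(D) = 7/2
u(G, J) = 7*G**2/2 (u(G, J) = (G*(7/2))*G = (7*G/2)*G = 7*G**2/2)
X(l, I) = 2*sqrt(103) (X(l, I) = sqrt(62 + (7/2)*(-10)**2) = sqrt(62 + (7/2)*100) = sqrt(62 + 350) = sqrt(412) = 2*sqrt(103))
X(-134, 45) - 11724 = 2*sqrt(103) - 11724 = -11724 + 2*sqrt(103)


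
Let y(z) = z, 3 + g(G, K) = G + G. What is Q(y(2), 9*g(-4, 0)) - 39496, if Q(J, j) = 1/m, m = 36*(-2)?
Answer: -2843713/72 ≈ -39496.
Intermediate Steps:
m = -72
g(G, K) = -3 + 2*G (g(G, K) = -3 + (G + G) = -3 + 2*G)
Q(J, j) = -1/72 (Q(J, j) = 1/(-72) = -1/72)
Q(y(2), 9*g(-4, 0)) - 39496 = -1/72 - 39496 = -2843713/72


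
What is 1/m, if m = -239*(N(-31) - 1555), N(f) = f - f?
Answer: 1/371645 ≈ 2.6907e-6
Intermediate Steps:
N(f) = 0
m = 371645 (m = -239*(0 - 1555) = -239*(-1555) = 371645)
1/m = 1/371645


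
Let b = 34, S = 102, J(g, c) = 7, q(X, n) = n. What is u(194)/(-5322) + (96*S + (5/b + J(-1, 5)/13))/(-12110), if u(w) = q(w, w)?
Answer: -12036988727/14243321820 ≈ -0.84510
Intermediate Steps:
u(w) = w
u(194)/(-5322) + (96*S + (5/b + J(-1, 5)/13))/(-12110) = 194/(-5322) + (96*102 + (5/34 + 7/13))/(-12110) = 194*(-1/5322) + (9792 + (5*(1/34) + 7*(1/13)))*(-1/12110) = -97/2661 + (9792 + (5/34 + 7/13))*(-1/12110) = -97/2661 + (9792 + 303/442)*(-1/12110) = -97/2661 + (4328367/442)*(-1/12110) = -97/2661 - 4328367/5352620 = -12036988727/14243321820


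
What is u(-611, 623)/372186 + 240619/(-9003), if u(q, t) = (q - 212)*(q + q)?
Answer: -13416775336/558465093 ≈ -24.024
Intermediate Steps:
u(q, t) = 2*q*(-212 + q) (u(q, t) = (-212 + q)*(2*q) = 2*q*(-212 + q))
u(-611, 623)/372186 + 240619/(-9003) = (2*(-611)*(-212 - 611))/372186 + 240619/(-9003) = (2*(-611)*(-823))*(1/372186) + 240619*(-1/9003) = 1005706*(1/372186) - 240619/9003 = 502853/186093 - 240619/9003 = -13416775336/558465093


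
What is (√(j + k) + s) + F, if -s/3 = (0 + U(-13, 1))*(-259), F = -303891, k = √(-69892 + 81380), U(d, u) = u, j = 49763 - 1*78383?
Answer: -303114 + 2*I*√(7155 - √718) ≈ -3.0311e+5 + 168.86*I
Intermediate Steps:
j = -28620 (j = 49763 - 78383 = -28620)
k = 4*√718 (k = √11488 = 4*√718 ≈ 107.18)
s = 777 (s = -3*(0 + 1)*(-259) = -3*(-259) = 777)
(√(j + k) + s) + F = (√(-28620 + 4*√718) + 777) - 303891 = (777 + √(-28620 + 4*√718)) - 303891 = -303114 + √(-28620 + 4*√718)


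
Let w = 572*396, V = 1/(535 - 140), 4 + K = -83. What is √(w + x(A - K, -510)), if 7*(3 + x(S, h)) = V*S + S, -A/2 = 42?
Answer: √1731715554345/2765 ≈ 475.93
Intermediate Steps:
K = -87 (K = -4 - 83 = -87)
A = -84 (A = -2*42 = -84)
V = 1/395 ≈ 0.0025316
x(S, h) = -3 + 396*S/2765 (x(S, h) = -3 + (S/395 + S)/7 = -3 + (396*S/395)/7 = -3 + 396*S/2765)
w = 226512
√(w + x(A - K, -510)) = √(226512 + (-3 + 396*(-84 - 1*(-87))/2765)) = √(226512 + (-3 + 396*(-84 + 87)/2765)) = √(226512 + (-3 + (396/2765)*3)) = √(226512 + (-3 + 1188/2765)) = √(226512 - 7107/2765) = √(626298573/2765) = √1731715554345/2765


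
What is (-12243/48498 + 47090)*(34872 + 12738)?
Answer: 18121624308495/8083 ≈ 2.2419e+9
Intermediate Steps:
(-12243/48498 + 47090)*(34872 + 12738) = (-12243*1/48498 + 47090)*47610 = (-4081/16166 + 47090)*47610 = (761252859/16166)*47610 = 18121624308495/8083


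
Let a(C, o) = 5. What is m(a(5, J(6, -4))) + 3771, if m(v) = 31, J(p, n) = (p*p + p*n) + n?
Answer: 3802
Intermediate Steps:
J(p, n) = n + p**2 + n*p (J(p, n) = (p**2 + n*p) + n = n + p**2 + n*p)
m(a(5, J(6, -4))) + 3771 = 31 + 3771 = 3802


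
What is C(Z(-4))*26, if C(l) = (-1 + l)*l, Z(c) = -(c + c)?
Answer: 1456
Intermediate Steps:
Z(c) = -2*c
C(l) = l*(-1 + l)
C(Z(-4))*26 = ((-2*(-4))*(-1 - 2*(-4)))*26 = (8*(-1 + 8))*26 = (8*7)*26 = 56*26 = 1456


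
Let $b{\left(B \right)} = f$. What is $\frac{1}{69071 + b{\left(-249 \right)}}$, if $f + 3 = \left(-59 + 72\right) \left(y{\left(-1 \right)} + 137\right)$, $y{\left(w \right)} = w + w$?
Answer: $\frac{1}{70823} \approx 1.412 \cdot 10^{-5}$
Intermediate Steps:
$y{\left(w \right)} = 2 w$
$f = 1752$ ($f = -3 + \left(-59 + 72\right) \left(2 \left(-1\right) + 137\right) = -3 + 13 \left(-2 + 137\right) = -3 + 13 \cdot 135 = -3 + 1755 = 1752$)
$b{\left(B \right)} = 1752$
$\frac{1}{69071 + b{\left(-249 \right)}} = \frac{1}{69071 + 1752} = \frac{1}{70823}$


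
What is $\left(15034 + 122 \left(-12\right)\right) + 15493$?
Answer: $29063$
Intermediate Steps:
$\left(15034 + 122 \left(-12\right)\right) + 15493 = \left(15034 - 1464\right) + 15493 = 13570 + 15493 = 29063$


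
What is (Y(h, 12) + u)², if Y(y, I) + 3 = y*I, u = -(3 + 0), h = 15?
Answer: 30276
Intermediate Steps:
u = -3 (u = -1*3 = -3)
Y(y, I) = -3 + I*y (Y(y, I) = -3 + y*I = -3 + I*y)
(Y(h, 12) + u)² = ((-3 + 12*15) - 3)² = ((-3 + 180) - 3)² = (177 - 3)² = 174² = 30276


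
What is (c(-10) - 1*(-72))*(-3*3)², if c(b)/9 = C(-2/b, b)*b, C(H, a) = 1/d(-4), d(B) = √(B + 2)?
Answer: 5832 + 3645*I*√2 ≈ 5832.0 + 5154.8*I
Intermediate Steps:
d(B) = √(2 + B)
C(H, a) = -I*√2/2 (C(H, a) = 1/(√(2 - 4)) = 1/(√(-2)) = 1/(I*√2) = -I*√2/2)
c(b) = -9*I*b*√2/2 (c(b) = 9*((-I*√2/2)*b) = 9*(-I*b*√2/2) = -9*I*b*√2/2)
(c(-10) - 1*(-72))*(-3*3)² = (-9/2*I*(-10)*√2 - 1*(-72))*(-3*3)² = (45*I*√2 + 72)*(-9)² = (72 + 45*I*√2)*81 = 5832 + 3645*I*√2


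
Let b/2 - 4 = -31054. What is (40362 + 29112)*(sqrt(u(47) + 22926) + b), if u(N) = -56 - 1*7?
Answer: -4314335400 + 69474*sqrt(22863) ≈ -4.3038e+9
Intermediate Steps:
b = -62100 (b = 8 + 2*(-31054) = 8 - 62108 = -62100)
u(N) = -63 (u(N) = -56 - 7 = -63)
(40362 + 29112)*(sqrt(u(47) + 22926) + b) = (40362 + 29112)*(sqrt(-63 + 22926) - 62100) = 69474*(sqrt(22863) - 62100) = 69474*(-62100 + sqrt(22863)) = -4314335400 + 69474*sqrt(22863)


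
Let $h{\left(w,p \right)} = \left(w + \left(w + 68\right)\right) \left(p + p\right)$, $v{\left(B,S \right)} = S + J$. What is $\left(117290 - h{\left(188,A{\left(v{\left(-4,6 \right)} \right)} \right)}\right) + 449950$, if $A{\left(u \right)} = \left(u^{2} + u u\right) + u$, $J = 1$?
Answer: $474000$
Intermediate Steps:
$v{\left(B,S \right)} = 1 + S$ ($v{\left(B,S \right)} = S + 1 = 1 + S$)
$A{\left(u \right)} = u + 2 u^{2}$ ($A{\left(u \right)} = \left(u^{2} + u^{2}\right) + u = 2 u^{2} + u = u + 2 u^{2}$)
$h{\left(w,p \right)} = 2 p \left(68 + 2 w\right)$ ($h{\left(w,p \right)} = \left(w + \left(68 + w\right)\right) 2 p = \left(68 + 2 w\right) 2 p = 2 p \left(68 + 2 w\right)$)
$\left(117290 - h{\left(188,A{\left(v{\left(-4,6 \right)} \right)} \right)}\right) + 449950 = \left(117290 - 4 \left(1 + 6\right) \left(1 + 2 \left(1 + 6\right)\right) \left(34 + 188\right)\right) + 449950 = \left(117290 - 4 \cdot 7 \left(1 + 2 \cdot 7\right) 222\right) + 449950 = \left(117290 - 4 \cdot 7 \left(1 + 14\right) 222\right) + 449950 = \left(117290 - 4 \cdot 7 \cdot 15 \cdot 222\right) + 449950 = \left(117290 - 4 \cdot 105 \cdot 222\right) + 449950 = \left(117290 - 93240\right) + 449950 = 24050 + 449950 = 474000$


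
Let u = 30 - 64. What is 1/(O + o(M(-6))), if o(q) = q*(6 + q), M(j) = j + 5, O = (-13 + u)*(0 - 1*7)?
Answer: 1/324 ≈ 0.0030864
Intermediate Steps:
u = -34
O = 329 (O = (-13 - 34)*(0 - 1*7) = -47*(0 - 7) = -47*(-7) = 329)
M(j) = 5 + j
1/(O + o(M(-6))) = 1/(329 + (5 - 6)*(6 + (5 - 6))) = 1/(329 - (6 - 1)) = 1/(329 - 1*5) = 1/(329 - 5) = 1/324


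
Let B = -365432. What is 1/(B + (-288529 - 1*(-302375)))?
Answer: -1/351586 ≈ -2.8443e-6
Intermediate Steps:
1/(B + (-288529 - 1*(-302375))) = 1/(-365432 + (-288529 - 1*(-302375))) = 1/(-365432 + (-288529 + 302375)) = 1/(-365432 + 13846) = 1/(-351586) = -1/351586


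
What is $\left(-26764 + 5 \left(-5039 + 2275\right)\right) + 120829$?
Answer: $80245$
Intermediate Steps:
$\left(-26764 + 5 \left(-5039 + 2275\right)\right) + 120829 = \left(-26764 + 5 \left(-2764\right)\right) + 120829 = \left(-26764 - 13820\right) + 120829 = -40584 + 120829 = 80245$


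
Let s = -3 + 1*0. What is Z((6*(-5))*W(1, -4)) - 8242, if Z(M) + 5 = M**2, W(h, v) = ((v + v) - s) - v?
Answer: -7347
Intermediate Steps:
s = -3 (s = -3 + 0 = -3)
W(h, v) = 3 + v (W(h, v) = ((v + v) - 1*(-3)) - v = (2*v + 3) - v = (3 + 2*v) - v = 3 + v)
Z(M) = -5 + M**2
Z((6*(-5))*W(1, -4)) - 8242 = (-5 + ((6*(-5))*(3 - 4))**2) - 8242 = (-5 + (-30*(-1))**2) - 8242 = (-5 + 30**2) - 8242 = (-5 + 900) - 8242 = 895 - 8242 = -7347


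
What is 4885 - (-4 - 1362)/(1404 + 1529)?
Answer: 14329071/2933 ≈ 4885.5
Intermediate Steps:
4885 - (-4 - 1362)/(1404 + 1529) = 4885 - (-1366)/2933 = 4885 - 1*(-1366/2933) = 4885 + 1366/2933 = 14329071/2933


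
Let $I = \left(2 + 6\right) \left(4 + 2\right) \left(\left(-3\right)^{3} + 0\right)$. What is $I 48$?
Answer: $-62208$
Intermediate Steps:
$I = -1296$ ($I = 8 \cdot 6 \left(-27 + 0\right) = 48 \left(-27\right) = -1296$)
$I 48 = \left(-1296\right) 48 = -62208$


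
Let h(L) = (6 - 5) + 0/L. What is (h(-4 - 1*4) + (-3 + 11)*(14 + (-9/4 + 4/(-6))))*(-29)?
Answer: -7801/3 ≈ -2600.3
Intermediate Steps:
h(L) = 1 (h(L) = 1 + 0 = 1)
(h(-4 - 1*4) + (-3 + 11)*(14 + (-9/4 + 4/(-6))))*(-29) = (1 + (-3 + 11)*(14 + (-9/4 + 4/(-6))))*(-29) = (1 + 8*(14 + (-9*¼ + 4*(-⅙))))*(-29) = (1 + 8*(14 + (-9/4 - ⅔)))*(-29) = (1 + 8*(14 - 35/12))*(-29) = (1 + 8*(133/12))*(-29) = (1 + 266/3)*(-29) = (269/3)*(-29) = -7801/3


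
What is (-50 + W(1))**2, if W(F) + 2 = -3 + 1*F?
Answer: 2916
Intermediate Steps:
W(F) = -5 + F (W(F) = -2 + (-3 + 1*F) = -2 + (-3 + F) = -5 + F)
(-50 + W(1))**2 = (-50 + (-5 + 1))**2 = (-50 - 4)**2 = (-54)**2 = 2916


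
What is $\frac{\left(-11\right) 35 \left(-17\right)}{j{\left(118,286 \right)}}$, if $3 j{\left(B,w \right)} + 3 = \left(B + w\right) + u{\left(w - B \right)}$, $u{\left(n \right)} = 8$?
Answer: $\frac{19635}{409} \approx 48.007$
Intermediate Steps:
$j{\left(B,w \right)} = \frac{5}{3} + \frac{B}{3} + \frac{w}{3}$ ($j{\left(B,w \right)} = -1 + \frac{\left(B + w\right) + 8}{3} = -1 + \frac{8 + B + w}{3} = -1 + \left(\frac{8}{3} + \frac{B}{3} + \frac{w}{3}\right) = \frac{5}{3} + \frac{B}{3} + \frac{w}{3}$)
$\frac{\left(-11\right) 35 \left(-17\right)}{j{\left(118,286 \right)}} = \frac{\left(-11\right) 35 \left(-17\right)}{\frac{5}{3} + \frac{1}{3} \cdot 118 + \frac{1}{3} \cdot 286} = \frac{\left(-385\right) \left(-17\right)}{\frac{5}{3} + \frac{118}{3} + \frac{286}{3}} = \frac{6545}{\frac{409}{3}} = 6545 \cdot \frac{3}{409} = \frac{19635}{409}$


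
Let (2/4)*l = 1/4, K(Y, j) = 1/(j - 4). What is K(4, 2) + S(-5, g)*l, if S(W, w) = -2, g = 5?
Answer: -3/2 ≈ -1.5000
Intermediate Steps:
K(Y, j) = 1/(-4 + j)
l = 1/2 (l = 2/4 = 2*(1/4) = 1/2 ≈ 0.50000)
K(4, 2) + S(-5, g)*l = 1/(-4 + 2) - 2*1/2 = 1/(-2) - 1 = -1/2 - 1 = -3/2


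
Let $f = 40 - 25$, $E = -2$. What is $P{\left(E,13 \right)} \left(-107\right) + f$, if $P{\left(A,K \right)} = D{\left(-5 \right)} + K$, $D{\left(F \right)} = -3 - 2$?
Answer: $-841$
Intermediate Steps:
$D{\left(F \right)} = -5$
$f = 15$
$P{\left(A,K \right)} = -5 + K$
$P{\left(E,13 \right)} \left(-107\right) + f = \left(-5 + 13\right) \left(-107\right) + 15 = 8 \left(-107\right) + 15 = -856 + 15 = -841$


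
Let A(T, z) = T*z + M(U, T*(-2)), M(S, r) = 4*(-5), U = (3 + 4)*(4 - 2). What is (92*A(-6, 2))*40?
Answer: -117760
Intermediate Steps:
U = 14 (U = 7*2 = 14)
M(S, r) = -20
A(T, z) = -20 + T*z (A(T, z) = T*z - 20 = -20 + T*z)
(92*A(-6, 2))*40 = (92*(-20 - 6*2))*40 = (92*(-20 - 12))*40 = (92*(-32))*40 = -2944*40 = -117760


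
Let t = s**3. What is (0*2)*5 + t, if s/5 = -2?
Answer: -1000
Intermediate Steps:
s = -10 (s = 5*(-2) = -10)
t = -1000 (t = (-10)**3 = -1000)
(0*2)*5 + t = (0*2)*5 - 1000 = 0*5 - 1000 = 0 - 1000 = -1000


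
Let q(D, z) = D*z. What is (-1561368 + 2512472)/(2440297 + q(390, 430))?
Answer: 135872/372571 ≈ 0.36469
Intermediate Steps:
(-1561368 + 2512472)/(2440297 + q(390, 430)) = (-1561368 + 2512472)/(2440297 + 390*430) = 951104/(2440297 + 167700) = 951104/2607997 = 951104*(1/2607997) = 135872/372571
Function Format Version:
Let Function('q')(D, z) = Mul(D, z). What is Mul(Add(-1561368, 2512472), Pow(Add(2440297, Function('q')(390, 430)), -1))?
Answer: Rational(135872, 372571) ≈ 0.36469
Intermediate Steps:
Mul(Add(-1561368, 2512472), Pow(Add(2440297, Function('q')(390, 430)), -1)) = Mul(Add(-1561368, 2512472), Pow(Add(2440297, Mul(390, 430)), -1)) = Mul(951104, Pow(Add(2440297, 167700), -1)) = Mul(951104, Pow(2607997, -1)) = Mul(951104, Rational(1, 2607997)) = Rational(135872, 372571)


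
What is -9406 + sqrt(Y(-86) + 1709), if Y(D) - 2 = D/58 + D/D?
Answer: -9406 + sqrt(1438545)/29 ≈ -9364.6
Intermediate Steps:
Y(D) = 3 + D/58 (Y(D) = 2 + (D/58 + D/D) = 2 + (D*(1/58) + 1) = 2 + (D/58 + 1) = 2 + (1 + D/58) = 3 + D/58)
-9406 + sqrt(Y(-86) + 1709) = -9406 + sqrt((3 + (1/58)*(-86)) + 1709) = -9406 + sqrt((3 - 43/29) + 1709) = -9406 + sqrt(44/29 + 1709) = -9406 + sqrt(49605/29) = -9406 + sqrt(1438545)/29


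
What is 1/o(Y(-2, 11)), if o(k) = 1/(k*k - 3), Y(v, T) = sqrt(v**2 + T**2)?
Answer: 122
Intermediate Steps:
Y(v, T) = sqrt(T**2 + v**2)
o(k) = 1/(-3 + k**2) (o(k) = 1/(k**2 - 3) = 1/(-3 + k**2))
1/o(Y(-2, 11)) = 1/(1/(-3 + (sqrt(11**2 + (-2)**2))**2)) = 1/(1/(-3 + (sqrt(121 + 4))**2)) = 1/(1/(-3 + (sqrt(125))**2)) = 1/(1/(-3 + (5*sqrt(5))**2)) = 1/(1/(-3 + 125)) = 1/(1/122) = 122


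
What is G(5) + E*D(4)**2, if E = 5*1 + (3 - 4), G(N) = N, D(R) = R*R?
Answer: 1029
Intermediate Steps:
D(R) = R**2
E = 4 (E = 5 - 1 = 4)
G(5) + E*D(4)**2 = 5 + 4*(4**2)**2 = 5 + 4*16**2 = 5 + 4*256 = 5 + 1024 = 1029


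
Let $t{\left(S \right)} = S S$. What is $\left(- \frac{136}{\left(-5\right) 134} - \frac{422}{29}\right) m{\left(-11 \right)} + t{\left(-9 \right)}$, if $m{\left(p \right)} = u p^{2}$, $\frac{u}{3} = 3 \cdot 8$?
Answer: $- \frac{1213648461}{9715} \approx -1.2493 \cdot 10^{5}$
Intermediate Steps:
$u = 72$ ($u = 3 \cdot 3 \cdot 8 = 3 \cdot 24 = 72$)
$t{\left(S \right)} = S^{2}$
$m{\left(p \right)} = 72 p^{2}$
$\left(- \frac{136}{\left(-5\right) 134} - \frac{422}{29}\right) m{\left(-11 \right)} + t{\left(-9 \right)} = \left(- \frac{136}{\left(-5\right) 134} - \frac{422}{29}\right) 72 \left(-11\right)^{2} + \left(-9\right)^{2} = \left(- \frac{136}{-670} - \frac{422}{29}\right) 72 \cdot 121 + 81 = \left(\left(-136\right) \left(- \frac{1}{670}\right) - \frac{422}{29}\right) 8712 + 81 = \left(\frac{68}{335} - \frac{422}{29}\right) 8712 + 81 = \left(- \frac{139398}{9715}\right) 8712 + 81 = - \frac{1214435376}{9715} + 81 = - \frac{1213648461}{9715}$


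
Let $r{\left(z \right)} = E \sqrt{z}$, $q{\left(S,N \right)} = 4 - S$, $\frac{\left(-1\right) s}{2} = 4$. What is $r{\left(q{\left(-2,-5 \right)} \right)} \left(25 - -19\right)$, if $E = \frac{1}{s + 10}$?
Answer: $22 \sqrt{6} \approx 53.889$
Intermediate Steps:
$s = -8$ ($s = \left(-2\right) 4 = -8$)
$E = \frac{1}{2}$ ($E = \frac{1}{-8 + 10} = \frac{1}{2} \approx 0.5$)
$r{\left(z \right)} = \frac{\sqrt{z}}{2}$
$r{\left(q{\left(-2,-5 \right)} \right)} \left(25 - -19\right) = \frac{\sqrt{4 - -2}}{2} \left(25 - -19\right) = \frac{\sqrt{4 + 2}}{2} \left(25 + 19\right) = \frac{\sqrt{6}}{2} \cdot 44 = 22 \sqrt{6}$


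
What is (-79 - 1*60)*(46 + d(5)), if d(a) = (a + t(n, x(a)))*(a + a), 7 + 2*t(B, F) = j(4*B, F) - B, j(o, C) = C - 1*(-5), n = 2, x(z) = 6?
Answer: -14734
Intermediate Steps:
j(o, C) = 5 + C (j(o, C) = C + 5 = 5 + C)
t(B, F) = -1 + F/2 - B/2 (t(B, F) = -7/2 + ((5 + F) - B)/2 = -7/2 + (5 + F - B)/2 = -7/2 + (5/2 + F/2 - B/2) = -1 + F/2 - B/2)
d(a) = 2*a*(1 + a) (d(a) = (a + (-1 + (½)*6 - ½*2))*(a + a) = (a + (-1 + 3 - 1))*(2*a) = (a + 1)*(2*a) = (1 + a)*(2*a) = 2*a*(1 + a))
(-79 - 1*60)*(46 + d(5)) = (-79 - 1*60)*(46 + 2*5*(1 + 5)) = (-79 - 60)*(46 + 2*5*6) = -139*(46 + 60) = -139*106 = -14734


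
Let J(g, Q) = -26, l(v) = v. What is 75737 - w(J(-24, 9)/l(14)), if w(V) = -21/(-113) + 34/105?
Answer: 898613458/11865 ≈ 75737.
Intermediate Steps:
w(V) = 6047/11865 (w(V) = -21*(-1/113) + 34*(1/105) = 21/113 + 34/105 = 6047/11865)
75737 - w(J(-24, 9)/l(14)) = 75737 - 1*6047/11865 = 75737 - 6047/11865 = 898613458/11865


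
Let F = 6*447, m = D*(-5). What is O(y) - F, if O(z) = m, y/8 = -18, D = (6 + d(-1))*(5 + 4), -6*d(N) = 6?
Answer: -2907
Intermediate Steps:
d(N) = -1 (d(N) = -⅙*6 = -1)
D = 45 (D = (6 - 1)*(5 + 4) = 5*9 = 45)
y = -144 (y = 8*(-18) = -144)
m = -225 (m = 45*(-5) = -225)
O(z) = -225
F = 2682
O(y) - F = -225 - 1*2682 = -225 - 2682 = -2907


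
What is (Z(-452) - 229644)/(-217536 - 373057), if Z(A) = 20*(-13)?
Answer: 229904/590593 ≈ 0.38928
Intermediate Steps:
Z(A) = -260
(Z(-452) - 229644)/(-217536 - 373057) = (-260 - 229644)/(-217536 - 373057) = -229904/(-590593) = -229904*(-1/590593) = 229904/590593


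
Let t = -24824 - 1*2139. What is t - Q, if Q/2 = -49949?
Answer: 72935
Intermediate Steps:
t = -26963 (t = -24824 - 2139 = -26963)
Q = -99898 (Q = 2*(-49949) = -99898)
t - Q = -26963 - 1*(-99898) = -26963 + 99898 = 72935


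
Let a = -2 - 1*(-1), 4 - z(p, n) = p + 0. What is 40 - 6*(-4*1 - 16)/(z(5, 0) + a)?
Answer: -20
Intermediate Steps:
z(p, n) = 4 - p (z(p, n) = 4 - (p + 0) = 4 - p)
a = -1 (a = -2 + 1 = -1)
40 - 6*(-4*1 - 16)/(z(5, 0) + a) = 40 - 6*(-4*1 - 16)/((4 - 1*5) - 1) = 40 - 6*(-4 - 16)/((4 - 5) - 1) = 40 - (-120)/(-1 - 1) = 40 - (-120)/(-2) = 40 - (-120)*(-1)/2 = 40 - 6*10 = 40 - 60 = -20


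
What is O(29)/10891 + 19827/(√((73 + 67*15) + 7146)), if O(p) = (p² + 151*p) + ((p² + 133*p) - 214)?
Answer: 9704/10891 + 19827*√514/2056 ≈ 219.52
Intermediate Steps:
O(p) = -214 + 2*p² + 284*p (O(p) = (p² + 151*p) + (-214 + p² + 133*p) = -214 + 2*p² + 284*p)
O(29)/10891 + 19827/(√((73 + 67*15) + 7146)) = (-214 + 2*29² + 284*29)/10891 + 19827/(√((73 + 67*15) + 7146)) = (-214 + 2*841 + 8236)*(1/10891) + 19827/(√((73 + 1005) + 7146)) = (-214 + 1682 + 8236)*(1/10891) + 19827/(√(1078 + 7146)) = 9704*(1/10891) + 19827/(√8224) = 9704/10891 + 19827/((4*√514)) = 9704/10891 + 19827*(√514/2056) = 9704/10891 + 19827*√514/2056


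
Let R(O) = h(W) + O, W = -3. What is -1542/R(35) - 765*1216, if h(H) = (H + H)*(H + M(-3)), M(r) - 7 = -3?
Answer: -26978502/29 ≈ -9.3029e+5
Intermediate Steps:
M(r) = 4 (M(r) = 7 - 3 = 4)
h(H) = 2*H*(4 + H) (h(H) = (H + H)*(H + 4) = (2*H)*(4 + H) = 2*H*(4 + H))
R(O) = -6 + O (R(O) = 2*(-3)*(4 - 3) + O = 2*(-3)*1 + O = -6 + O)
-1542/R(35) - 765*1216 = -1542/(-6 + 35) - 765*1216 = -1542/29 - 930240 = -26978502/29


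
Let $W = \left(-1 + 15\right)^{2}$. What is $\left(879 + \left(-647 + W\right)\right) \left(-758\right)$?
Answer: $-324424$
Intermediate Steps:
$W = 196$ ($W = 14^{2} = 196$)
$\left(879 + \left(-647 + W\right)\right) \left(-758\right) = \left(879 + \left(-647 + 196\right)\right) \left(-758\right) = \left(879 - 451\right) \left(-758\right) = 428 \left(-758\right) = -324424$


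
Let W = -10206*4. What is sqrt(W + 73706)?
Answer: sqrt(32882) ≈ 181.33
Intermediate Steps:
W = -40824
sqrt(W + 73706) = sqrt(-40824 + 73706) = sqrt(32882)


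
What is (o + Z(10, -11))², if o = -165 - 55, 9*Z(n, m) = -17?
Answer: 3988009/81 ≈ 49235.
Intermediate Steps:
Z(n, m) = -17/9 (Z(n, m) = (⅑)*(-17) = -17/9)
o = -220
(o + Z(10, -11))² = (-220 - 17/9)² = (-1997/9)² = 3988009/81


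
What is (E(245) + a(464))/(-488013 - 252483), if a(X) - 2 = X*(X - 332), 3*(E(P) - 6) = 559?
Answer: -184327/2221488 ≈ -0.082975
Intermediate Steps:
E(P) = 577/3 (E(P) = 6 + (⅓)*559 = 6 + 559/3 = 577/3)
a(X) = 2 + X*(-332 + X) (a(X) = 2 + X*(X - 332) = 2 + X*(-332 + X))
(E(245) + a(464))/(-488013 - 252483) = (577/3 + (2 + 464² - 332*464))/(-488013 - 252483) = (577/3 + (2 + 215296 - 154048))/(-740496) = (577/3 + 61250)*(-1/740496) = (184327/3)*(-1/740496) = -184327/2221488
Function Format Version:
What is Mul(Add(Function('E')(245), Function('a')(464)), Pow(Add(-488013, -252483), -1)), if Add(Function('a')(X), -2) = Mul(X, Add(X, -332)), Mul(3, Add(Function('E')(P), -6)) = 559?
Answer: Rational(-184327, 2221488) ≈ -0.082975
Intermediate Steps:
Function('E')(P) = Rational(577, 3) (Function('E')(P) = Add(6, Mul(Rational(1, 3), 559)) = Add(6, Rational(559, 3)) = Rational(577, 3))
Function('a')(X) = Add(2, Mul(X, Add(-332, X))) (Function('a')(X) = Add(2, Mul(X, Add(X, -332))) = Add(2, Mul(X, Add(-332, X))))
Mul(Add(Function('E')(245), Function('a')(464)), Pow(Add(-488013, -252483), -1)) = Mul(Add(Rational(577, 3), Add(2, Pow(464, 2), Mul(-332, 464))), Pow(Add(-488013, -252483), -1)) = Mul(Add(Rational(577, 3), Add(2, 215296, -154048)), Pow(-740496, -1)) = Mul(Add(Rational(577, 3), 61250), Rational(-1, 740496)) = Mul(Rational(184327, 3), Rational(-1, 740496)) = Rational(-184327, 2221488)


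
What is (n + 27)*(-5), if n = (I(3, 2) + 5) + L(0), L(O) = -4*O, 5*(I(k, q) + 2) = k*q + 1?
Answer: -157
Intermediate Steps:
I(k, q) = -9/5 + k*q/5 (I(k, q) = -2 + (k*q + 1)/5 = -2 + (1 + k*q)/5 = -2 + (⅕ + k*q/5) = -9/5 + k*q/5)
n = 22/5 (n = ((-9/5 + (⅕)*3*2) + 5) - 4*0 = ((-9/5 + 6/5) + 5) + 0 = (-⅗ + 5) + 0 = 22/5 + 0 = 22/5 ≈ 4.4000)
(n + 27)*(-5) = (22/5 + 27)*(-5) = (157/5)*(-5) = -157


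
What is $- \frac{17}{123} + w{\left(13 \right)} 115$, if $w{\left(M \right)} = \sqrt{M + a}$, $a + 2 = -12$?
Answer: $- \frac{17}{123} + 115 i \approx -0.13821 + 115.0 i$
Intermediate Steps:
$a = -14$ ($a = -2 - 12 = -14$)
$w{\left(M \right)} = \sqrt{-14 + M}$ ($w{\left(M \right)} = \sqrt{M - 14} = \sqrt{-14 + M}$)
$- \frac{17}{123} + w{\left(13 \right)} 115 = - \frac{17}{123} + \sqrt{-14 + 13} \cdot 115 = \left(-17\right) \frac{1}{123} + \sqrt{-1} \cdot 115 = - \frac{17}{123} + i 115 = - \frac{17}{123} + 115 i$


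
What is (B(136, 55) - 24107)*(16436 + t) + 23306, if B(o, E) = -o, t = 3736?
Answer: -489006490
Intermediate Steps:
(B(136, 55) - 24107)*(16436 + t) + 23306 = (-1*136 - 24107)*(16436 + 3736) + 23306 = (-136 - 24107)*20172 + 23306 = -24243*20172 + 23306 = -489029796 + 23306 = -489006490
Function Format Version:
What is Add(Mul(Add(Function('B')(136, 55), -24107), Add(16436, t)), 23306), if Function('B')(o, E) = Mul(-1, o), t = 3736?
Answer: -489006490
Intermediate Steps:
Add(Mul(Add(Function('B')(136, 55), -24107), Add(16436, t)), 23306) = Add(Mul(Add(Mul(-1, 136), -24107), Add(16436, 3736)), 23306) = Add(Mul(Add(-136, -24107), 20172), 23306) = Add(Mul(-24243, 20172), 23306) = Add(-489029796, 23306) = -489006490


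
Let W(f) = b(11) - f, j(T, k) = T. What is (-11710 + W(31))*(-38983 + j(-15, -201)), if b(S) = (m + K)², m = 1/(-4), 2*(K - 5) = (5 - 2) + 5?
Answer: 3639117869/8 ≈ 4.5489e+8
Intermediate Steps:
K = 9 (K = 5 + ((5 - 2) + 5)/2 = 5 + (3 + 5)/2 = 5 + (½)*8 = 5 + 4 = 9)
m = -¼ ≈ -0.25000
b(S) = 1225/16 (b(S) = (-¼ + 9)² = (35/4)² = 1225/16)
W(f) = 1225/16 - f
(-11710 + W(31))*(-38983 + j(-15, -201)) = (-11710 + (1225/16 - 1*31))*(-38983 - 15) = (-11710 + (1225/16 - 31))*(-38998) = (-11710 + 729/16)*(-38998) = -186631/16*(-38998) = 3639117869/8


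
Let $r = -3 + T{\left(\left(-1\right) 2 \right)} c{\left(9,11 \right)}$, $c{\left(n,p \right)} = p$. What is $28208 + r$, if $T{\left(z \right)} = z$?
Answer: $28183$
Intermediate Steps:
$r = -25$ ($r = -3 + \left(-1\right) 2 \cdot 11 = -3 - 22 = -25$)
$28208 + r = 28208 - 25 = 28183$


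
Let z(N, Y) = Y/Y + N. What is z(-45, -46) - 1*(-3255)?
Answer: 3211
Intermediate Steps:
z(N, Y) = 1 + N
z(-45, -46) - 1*(-3255) = (1 - 45) - 1*(-3255) = -44 + 3255 = 3211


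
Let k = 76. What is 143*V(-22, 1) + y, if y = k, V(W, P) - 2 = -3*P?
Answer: -67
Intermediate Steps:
V(W, P) = 2 - 3*P
y = 76
143*V(-22, 1) + y = 143*(2 - 3*1) + 76 = 143*(2 - 3) + 76 = 143*(-1) + 76 = -143 + 76 = -67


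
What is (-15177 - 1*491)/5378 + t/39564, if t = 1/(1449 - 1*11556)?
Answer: -3132607810921/1075259432772 ≈ -2.9133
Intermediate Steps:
t = -1/10107 (t = 1/(1449 - 11556) = 1/(-10107) = -1/10107 ≈ -9.8941e-5)
(-15177 - 1*491)/5378 + t/39564 = (-15177 - 1*491)/5378 - 1/10107/39564 = (-15177 - 491)*(1/5378) - 1/10107*1/39564 = -15668*1/5378 - 1/399873348 = -7834/2689 - 1/399873348 = -3132607810921/1075259432772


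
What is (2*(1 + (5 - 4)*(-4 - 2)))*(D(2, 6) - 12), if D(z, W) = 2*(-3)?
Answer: 180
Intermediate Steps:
D(z, W) = -6
(2*(1 + (5 - 4)*(-4 - 2)))*(D(2, 6) - 12) = (2*(1 + (5 - 4)*(-4 - 2)))*(-6 - 12) = (2*(1 + 1*(-6)))*(-18) = (2*(1 - 6))*(-18) = (2*(-5))*(-18) = -10*(-18) = 180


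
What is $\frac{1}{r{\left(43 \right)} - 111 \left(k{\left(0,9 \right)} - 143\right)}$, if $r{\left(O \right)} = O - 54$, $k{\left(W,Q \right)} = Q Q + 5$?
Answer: $\frac{1}{6316} \approx 0.00015833$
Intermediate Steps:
$k{\left(W,Q \right)} = 5 + Q^{2}$ ($k{\left(W,Q \right)} = Q^{2} + 5 = 5 + Q^{2}$)
$r{\left(O \right)} = -54 + O$
$\frac{1}{r{\left(43 \right)} - 111 \left(k{\left(0,9 \right)} - 143\right)} = \frac{1}{\left(-54 + 43\right) - 111 \left(\left(5 + 9^{2}\right) - 143\right)} = \frac{1}{-11 - 111 \left(\left(5 + 81\right) - 143\right)} = \frac{1}{-11 - 111 \left(86 - 143\right)} = \frac{1}{-11 - -6327} = \frac{1}{-11 + 6327} = \frac{1}{6316}$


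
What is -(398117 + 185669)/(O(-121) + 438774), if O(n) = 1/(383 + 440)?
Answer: -480455878/361111003 ≈ -1.3305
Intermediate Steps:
O(n) = 1/823
-(398117 + 185669)/(O(-121) + 438774) = -(398117 + 185669)/(1/823 + 438774) = -583786/361111003/823 = -583786*823/361111003 = -1*480455878/361111003 = -480455878/361111003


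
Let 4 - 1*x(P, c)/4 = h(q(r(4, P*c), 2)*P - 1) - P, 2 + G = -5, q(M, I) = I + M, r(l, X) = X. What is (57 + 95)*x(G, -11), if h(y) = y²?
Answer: -186606752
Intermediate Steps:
G = -7 (G = -2 - 5 = -7)
x(P, c) = 16 - 4*(-1 + P*(2 + P*c))² + 4*P (x(P, c) = 16 - 4*(((2 + P*c)*P - 1)² - P) = 16 - 4*((P*(2 + P*c) - 1)² - P) = 16 - 4*((-1 + P*(2 + P*c))² - P) = 16 + (-4*(-1 + P*(2 + P*c))² + 4*P) = 16 - 4*(-1 + P*(2 + P*c))² + 4*P)
(57 + 95)*x(G, -11) = (57 + 95)*(16 - 4*(-1 - 7*(2 - 7*(-11)))² + 4*(-7)) = 152*(16 - 4*(-1 - 7*(2 + 77))² - 28) = 152*(16 - 4*(-1 - 7*79)² - 28) = 152*(16 - 4*(-1 - 553)² - 28) = 152*(16 - 4*(-554)² - 28) = 152*(16 - 4*306916 - 28) = 152*(16 - 1227664 - 28) = 152*(-1227676) = -186606752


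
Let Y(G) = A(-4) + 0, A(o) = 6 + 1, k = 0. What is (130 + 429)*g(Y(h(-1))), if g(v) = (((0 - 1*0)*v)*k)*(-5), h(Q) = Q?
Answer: 0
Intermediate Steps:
A(o) = 7
Y(G) = 7 (Y(G) = 7 + 0 = 7)
g(v) = 0 (g(v) = (((0 - 1*0)*v)*0)*(-5) = (((0 + 0)*v)*0)*(-5) = ((0*v)*0)*(-5) = (0*0)*(-5) = 0*(-5) = 0)
(130 + 429)*g(Y(h(-1))) = (130 + 429)*0 = 559*0 = 0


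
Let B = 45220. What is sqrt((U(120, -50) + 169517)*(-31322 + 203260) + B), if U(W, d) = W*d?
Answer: sqrt(28114831166) ≈ 1.6767e+5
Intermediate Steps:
sqrt((U(120, -50) + 169517)*(-31322 + 203260) + B) = sqrt((120*(-50) + 169517)*(-31322 + 203260) + 45220) = sqrt((-6000 + 169517)*171938 + 45220) = sqrt(163517*171938 + 45220) = sqrt(28114785946 + 45220) = sqrt(28114831166)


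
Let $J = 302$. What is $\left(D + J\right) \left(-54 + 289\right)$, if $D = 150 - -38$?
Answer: $115150$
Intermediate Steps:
$D = 188$ ($D = 150 + 38 = 188$)
$\left(D + J\right) \left(-54 + 289\right) = \left(188 + 302\right) \left(-54 + 289\right) = 490 \cdot 235 = 115150$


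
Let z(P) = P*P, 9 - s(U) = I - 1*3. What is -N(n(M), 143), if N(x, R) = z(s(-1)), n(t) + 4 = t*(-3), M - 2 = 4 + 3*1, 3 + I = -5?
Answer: -400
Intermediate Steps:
I = -8 (I = -3 - 5 = -8)
s(U) = 20 (s(U) = 9 - (-8 - 1*3) = 9 - (-8 - 3) = 9 - 1*(-11) = 9 + 11 = 20)
M = 9 (M = 2 + (4 + 3*1) = 2 + (4 + 3) = 2 + 7 = 9)
n(t) = -4 - 3*t (n(t) = -4 + t*(-3) = -4 - 3*t)
z(P) = P²
N(x, R) = 400 (N(x, R) = 20² = 400)
-N(n(M), 143) = -1*400 = -400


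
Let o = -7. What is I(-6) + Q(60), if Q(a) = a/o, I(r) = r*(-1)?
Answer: -18/7 ≈ -2.5714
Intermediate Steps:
I(r) = -r
Q(a) = -a/7 (Q(a) = a/(-7) = a*(-⅐) = -a/7)
I(-6) + Q(60) = -1*(-6) - ⅐*60 = 6 - 60/7 = -18/7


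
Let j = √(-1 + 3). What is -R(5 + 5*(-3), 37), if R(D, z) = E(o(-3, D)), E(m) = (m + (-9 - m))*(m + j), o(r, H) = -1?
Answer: -9 + 9*√2 ≈ 3.7279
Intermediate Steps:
j = √2 ≈ 1.4142
E(m) = -9*m - 9*√2 (E(m) = (m + (-9 - m))*(m + √2) = -9*(m + √2) = -9*m - 9*√2)
R(D, z) = 9 - 9*√2 (R(D, z) = -9*(-1) - 9*√2 = 9 - 9*√2)
-R(5 + 5*(-3), 37) = -(9 - 9*√2) = -9 + 9*√2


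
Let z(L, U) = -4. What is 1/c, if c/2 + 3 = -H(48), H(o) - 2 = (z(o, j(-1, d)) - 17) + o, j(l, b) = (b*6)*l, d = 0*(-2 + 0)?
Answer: -1/64 ≈ -0.015625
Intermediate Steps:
d = 0 (d = 0*(-2) = 0)
j(l, b) = 6*b*l (j(l, b) = (6*b)*l = 6*b*l)
H(o) = -19 + o (H(o) = 2 + ((-4 - 17) + o) = 2 + (-21 + o) = -19 + o)
c = -64 (c = -6 + 2*(-(-19 + 48)) = -6 + 2*(-1*29) = -6 + 2*(-29) = -6 - 58 = -64)
1/c = 1/(-64) = -1/64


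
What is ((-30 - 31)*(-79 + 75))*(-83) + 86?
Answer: -20166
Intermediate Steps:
((-30 - 31)*(-79 + 75))*(-83) + 86 = -61*(-4)*(-83) + 86 = 244*(-83) + 86 = -20252 + 86 = -20166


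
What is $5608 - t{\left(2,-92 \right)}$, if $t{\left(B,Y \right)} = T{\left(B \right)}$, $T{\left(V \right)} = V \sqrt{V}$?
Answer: $5608 - 2 \sqrt{2} \approx 5605.2$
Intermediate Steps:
$T{\left(V \right)} = V^{\frac{3}{2}}$
$t{\left(B,Y \right)} = B^{\frac{3}{2}}$
$5608 - t{\left(2,-92 \right)} = 5608 - 2^{\frac{3}{2}} = 5608 - 2 \sqrt{2}$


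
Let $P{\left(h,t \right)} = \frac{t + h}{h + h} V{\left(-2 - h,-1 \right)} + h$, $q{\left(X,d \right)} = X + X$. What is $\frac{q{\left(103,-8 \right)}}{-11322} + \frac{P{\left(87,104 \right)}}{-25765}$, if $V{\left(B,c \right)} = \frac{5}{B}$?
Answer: $- \frac{16239408839}{752906942730} \approx -0.021569$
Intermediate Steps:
$q{\left(X,d \right)} = 2 X$
$P{\left(h,t \right)} = h + \frac{5 \left(h + t\right)}{2 h \left(-2 - h\right)}$ ($P{\left(h,t \right)} = \frac{t + h}{h + h} \frac{5}{-2 - h} + h = \frac{h + t}{2 h} \frac{5}{-2 - h} + h = \frac{5 \left(h + t\right)}{2 h \left(-2 - h\right)} + h = h + \frac{5 \left(h + t\right)}{2 h \left(-2 - h\right)}$)
$\frac{q{\left(103,-8 \right)}}{-11322} + \frac{P{\left(87,104 \right)}}{-25765} = \frac{2 \cdot 103}{-11322} + \frac{\frac{1}{2} \cdot \frac{1}{87} \frac{1}{2 + 87} \left(\left(-5\right) 104 + 87 \left(-5 + 2 \cdot 87 \left(2 + 87\right)\right)\right)}{-25765} = 206 \left(- \frac{1}{11322}\right) + \frac{1}{2} \cdot \frac{1}{87} \cdot \frac{1}{89} \left(-520 + 87 \left(-5 + 2 \cdot 87 \cdot 89\right)\right) \left(- \frac{1}{25765}\right) = - \frac{103}{5661} + \frac{1}{2} \cdot \frac{1}{87} \cdot \frac{1}{89} \left(-520 + 87 \left(-5 + 15486\right)\right) \left(- \frac{1}{25765}\right) = - \frac{103}{5661} + \frac{1}{2} \cdot \frac{1}{87} \cdot \frac{1}{89} \left(-520 + 87 \cdot 15481\right) \left(- \frac{1}{25765}\right) = - \frac{103}{5661} + \frac{1}{2} \cdot \frac{1}{87} \cdot \frac{1}{89} \left(-520 + 1346847\right) \left(- \frac{1}{25765}\right) = - \frac{103}{5661} + \frac{1}{2} \cdot \frac{1}{87} \cdot \frac{1}{89} \cdot 1346327 \left(- \frac{1}{25765}\right) = - \frac{103}{5661} + \frac{1346327}{15486} \left(- \frac{1}{25765}\right) = - \frac{103}{5661} - \frac{1346327}{398996790} = - \frac{16239408839}{752906942730}$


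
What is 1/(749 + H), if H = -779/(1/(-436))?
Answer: 1/340393 ≈ 2.9378e-6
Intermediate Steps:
H = 339644 (H = -779/(-1/436) = -779*(-436) = 339644)
1/(749 + H) = 1/(749 + 339644) = 1/340393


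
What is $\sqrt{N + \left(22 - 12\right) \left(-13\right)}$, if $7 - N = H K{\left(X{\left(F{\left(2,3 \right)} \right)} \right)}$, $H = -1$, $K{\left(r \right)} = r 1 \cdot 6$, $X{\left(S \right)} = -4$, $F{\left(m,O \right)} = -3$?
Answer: $7 i \sqrt{3} \approx 12.124 i$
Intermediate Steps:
$K{\left(r \right)} = 6 r$ ($K{\left(r \right)} = r 6 = 6 r$)
$N = -17$ ($N = 7 - - 6 \left(-4\right) = 7 - \left(-1\right) \left(-24\right) = 7 - 24 = -17$)
$\sqrt{N + \left(22 - 12\right) \left(-13\right)} = \sqrt{-17 + \left(22 - 12\right) \left(-13\right)} = \sqrt{-17 + 10 \left(-13\right)} = \sqrt{-17 - 130} = \sqrt{-147} = 7 i \sqrt{3}$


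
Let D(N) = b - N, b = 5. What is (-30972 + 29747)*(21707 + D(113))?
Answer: -26458775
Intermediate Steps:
D(N) = 5 - N
(-30972 + 29747)*(21707 + D(113)) = (-30972 + 29747)*(21707 + (5 - 1*113)) = -1225*(21707 + (5 - 113)) = -1225*(21707 - 108) = -1225*21599 = -26458775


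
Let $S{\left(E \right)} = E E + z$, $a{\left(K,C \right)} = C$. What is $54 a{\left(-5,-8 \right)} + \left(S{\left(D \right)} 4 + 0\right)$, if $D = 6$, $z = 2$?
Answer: $-280$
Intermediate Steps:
$S{\left(E \right)} = 2 + E^{2}$ ($S{\left(E \right)} = E E + 2 = E^{2} + 2 = 2 + E^{2}$)
$54 a{\left(-5,-8 \right)} + \left(S{\left(D \right)} 4 + 0\right) = 54 \left(-8\right) + \left(\left(2 + 6^{2}\right) 4 + 0\right) = -432 + \left(\left(2 + 36\right) 4 + 0\right) = -432 + \left(38 \cdot 4 + 0\right) = -432 + \left(152 + 0\right) = -432 + 152 = -280$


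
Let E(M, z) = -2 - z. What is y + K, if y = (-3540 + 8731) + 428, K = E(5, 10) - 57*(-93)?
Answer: 10908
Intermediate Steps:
K = 5289 (K = (-2 - 1*10) - 57*(-93) = (-2 - 10) + 5301 = -12 + 5301 = 5289)
y = 5619 (y = 5191 + 428 = 5619)
y + K = 5619 + 5289 = 10908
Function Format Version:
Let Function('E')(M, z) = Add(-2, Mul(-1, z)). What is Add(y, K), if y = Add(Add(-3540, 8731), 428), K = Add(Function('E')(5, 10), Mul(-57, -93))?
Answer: 10908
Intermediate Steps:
K = 5289 (K = Add(Add(-2, Mul(-1, 10)), Mul(-57, -93)) = Add(Add(-2, -10), 5301) = Add(-12, 5301) = 5289)
y = 5619 (y = Add(5191, 428) = 5619)
Add(y, K) = Add(5619, 5289) = 10908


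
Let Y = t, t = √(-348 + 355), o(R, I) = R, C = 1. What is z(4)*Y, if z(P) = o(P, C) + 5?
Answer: 9*√7 ≈ 23.812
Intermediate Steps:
t = √7 ≈ 2.6458
Y = √7 ≈ 2.6458
z(P) = 5 + P (z(P) = P + 5 = 5 + P)
z(4)*Y = (5 + 4)*√7 = 9*√7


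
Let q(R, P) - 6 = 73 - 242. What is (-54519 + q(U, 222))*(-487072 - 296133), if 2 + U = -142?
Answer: 42827215810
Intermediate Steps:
U = -144 (U = -2 - 142 = -144)
q(R, P) = -163 (q(R, P) = 6 + (73 - 242) = 6 - 169 = -163)
(-54519 + q(U, 222))*(-487072 - 296133) = (-54519 - 163)*(-487072 - 296133) = -54682*(-783205) = 42827215810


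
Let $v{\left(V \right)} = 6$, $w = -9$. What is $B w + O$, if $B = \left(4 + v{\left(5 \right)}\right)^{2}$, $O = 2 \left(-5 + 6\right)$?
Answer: $-898$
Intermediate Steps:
$O = 2$ ($O = 2 \cdot 1 = 2$)
$B = 100$ ($B = \left(4 + 6\right)^{2} = 10^{2} = 100$)
$B w + O = 100 \left(-9\right) + 2 = -900 + 2 = -898$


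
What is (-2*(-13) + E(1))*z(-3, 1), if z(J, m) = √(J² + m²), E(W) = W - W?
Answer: 26*√10 ≈ 82.219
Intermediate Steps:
E(W) = 0
(-2*(-13) + E(1))*z(-3, 1) = (-2*(-13) + 0)*√((-3)² + 1²) = (26 + 0)*√(9 + 1) = 26*√10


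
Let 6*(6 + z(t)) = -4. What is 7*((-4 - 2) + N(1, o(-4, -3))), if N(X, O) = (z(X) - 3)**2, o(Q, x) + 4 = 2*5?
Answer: 5509/9 ≈ 612.11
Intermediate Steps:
z(t) = -20/3 (z(t) = -6 + (1/6)*(-4) = -6 - 2/3 = -20/3)
o(Q, x) = 6 (o(Q, x) = -4 + 2*5 = -4 + 10 = 6)
N(X, O) = 841/9 (N(X, O) = (-20/3 - 3)**2 = (-29/3)**2 = 841/9)
7*((-4 - 2) + N(1, o(-4, -3))) = 7*((-4 - 2) + 841/9) = 7*(-6 + 841/9) = 7*(787/9) = 5509/9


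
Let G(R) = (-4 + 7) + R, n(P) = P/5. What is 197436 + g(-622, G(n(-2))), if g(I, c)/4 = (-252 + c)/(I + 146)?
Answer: 117475667/595 ≈ 1.9744e+5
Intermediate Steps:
n(P) = P/5 (n(P) = P*(⅕) = P/5)
G(R) = 3 + R
g(I, c) = 4*(-252 + c)/(146 + I) (g(I, c) = 4*((-252 + c)/(I + 146)) = 4*((-252 + c)/(146 + I)) = 4*(-252 + c)/(146 + I))
197436 + g(-622, G(n(-2))) = 197436 + 4*(-252 + (3 + (⅕)*(-2)))/(146 - 622) = 197436 + 4*(-252 + (3 - ⅖))/(-476) = 197436 + 4*(-1/476)*(-252 + 13/5) = 197436 + 4*(-1/476)*(-1247/5) = 197436 + 1247/595 = 117475667/595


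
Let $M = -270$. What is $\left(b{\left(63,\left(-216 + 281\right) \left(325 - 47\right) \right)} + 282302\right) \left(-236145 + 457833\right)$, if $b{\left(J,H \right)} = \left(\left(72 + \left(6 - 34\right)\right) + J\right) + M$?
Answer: $62546830632$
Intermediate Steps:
$b{\left(J,H \right)} = -226 + J$ ($b{\left(J,H \right)} = \left(\left(72 + \left(6 - 34\right)\right) + J\right) - 270 = \left(\left(72 - 28\right) + J\right) - 270 = \left(44 + J\right) - 270 = -226 + J$)
$\left(b{\left(63,\left(-216 + 281\right) \left(325 - 47\right) \right)} + 282302\right) \left(-236145 + 457833\right) = \left(\left(-226 + 63\right) + 282302\right) \left(-236145 + 457833\right) = \left(-163 + 282302\right) 221688 = 282139 \cdot 221688 = 62546830632$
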